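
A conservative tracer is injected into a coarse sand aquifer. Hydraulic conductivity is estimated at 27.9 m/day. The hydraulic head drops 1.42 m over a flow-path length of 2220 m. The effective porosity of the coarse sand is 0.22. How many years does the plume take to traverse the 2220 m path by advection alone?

74.9

Hydraulic gradient i = Δh / L = 1.42 / 2220 = 0.0006396.
Darcy flux q = K · i = 27.90 × 0.0006396 = 0.01785 m/day.
Seepage velocity v = q / n_e = 0.01785 / 0.22 = 0.08112 m/day.
Travel time t = L / v = 2220 / 0.08112 = 27368 days = 74.93 years.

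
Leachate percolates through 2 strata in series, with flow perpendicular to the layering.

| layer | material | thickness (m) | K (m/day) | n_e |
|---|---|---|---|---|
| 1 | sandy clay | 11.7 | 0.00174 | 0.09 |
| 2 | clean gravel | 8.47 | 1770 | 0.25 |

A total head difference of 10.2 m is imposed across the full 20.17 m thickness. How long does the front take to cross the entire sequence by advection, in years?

With flow normal to the layers, continuity requires the same specific discharge q through every layer.
Σ(b_i/K_i) = 11.7/0.00174 + 8.47/1770 = 6724 d.
q = Δh / Σ(b_i/K_i) = 10.2 / 6724 = 0.001517 m/day.
In each layer the seepage velocity is v_i = q/n_i, so the layer transit time is t_i = b_i·n_i / q:
  layer 1 (sandy clay): t_1 = 11.7 × 0.09 / 0.001517 = 694.2 d
  layer 2 (clean gravel): t_2 = 8.47 × 0.25 / 0.001517 = 1396 d
Total t = Σ t_i = 2090 days = 5.722 years.

5.72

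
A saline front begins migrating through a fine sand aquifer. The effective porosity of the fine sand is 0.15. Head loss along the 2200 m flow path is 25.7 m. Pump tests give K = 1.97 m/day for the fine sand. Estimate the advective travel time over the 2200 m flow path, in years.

39.3

Hydraulic gradient i = Δh / L = 25.7 / 2200 = 0.01168.
Darcy flux q = K · i = 1.970 × 0.01168 = 0.02301 m/day.
Seepage velocity v = q / n_e = 0.02301 / 0.15 = 0.1534 m/day.
Travel time t = L / v = 2200 / 0.1534 = 14340 days = 39.26 years.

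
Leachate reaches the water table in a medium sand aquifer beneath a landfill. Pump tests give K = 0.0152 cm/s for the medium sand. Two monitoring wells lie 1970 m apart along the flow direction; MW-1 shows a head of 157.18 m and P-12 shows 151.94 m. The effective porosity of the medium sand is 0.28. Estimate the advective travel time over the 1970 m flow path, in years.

Convert K: 0.0152 cm/s × 864 = 13.13 m/day.
Hydraulic gradient i = (157.18 − 151.94) / 1970 = 5.24 / 1970 = 0.002660.
Darcy flux q = K · i = 13.13 × 0.002660 = 0.03493 m/day.
Seepage velocity v = q / n_e = 0.03493 / 0.28 = 0.1248 m/day.
Travel time t = L / v = 1970 / 0.1248 = 15791 days = 43.23 years.

43.2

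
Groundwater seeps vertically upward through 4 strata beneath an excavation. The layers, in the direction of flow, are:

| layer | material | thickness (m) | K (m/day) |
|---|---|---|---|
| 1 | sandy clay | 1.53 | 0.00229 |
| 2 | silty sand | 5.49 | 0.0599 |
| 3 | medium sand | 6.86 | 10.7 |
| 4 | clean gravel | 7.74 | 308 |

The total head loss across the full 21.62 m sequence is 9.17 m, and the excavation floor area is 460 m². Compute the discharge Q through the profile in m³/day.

5.55

Flow is perpendicular to layering, so the layers act in series and the equivalent K is the thickness-weighted harmonic mean.
Total thickness L = 1.53 + 5.49 + 6.86 + 7.74 = 21.62 m.
Σ(b_i/K_i) = 1.53/0.00229 + 5.49/0.0599 + 6.86/10.7 + 7.74/308 = 760.4 d.
K_eq = L / Σ(b_i/K_i) = 21.62 / 760.4 = 0.02843 m/day.
Q = K_eq · A · (Δh/L) = 0.02843 × 460 × (9.17/21.62) = 5.547 m³/day.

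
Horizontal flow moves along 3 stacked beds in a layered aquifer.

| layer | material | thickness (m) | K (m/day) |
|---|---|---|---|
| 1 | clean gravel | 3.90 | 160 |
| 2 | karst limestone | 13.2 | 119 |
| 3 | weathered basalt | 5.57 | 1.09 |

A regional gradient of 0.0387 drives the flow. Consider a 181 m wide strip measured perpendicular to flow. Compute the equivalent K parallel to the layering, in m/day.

Flow is parallel to layering, so each bed carries its own Darcy discharge and the transmissivities add.
Σ(K_i·b_i) = 160×3.90 + 119×13.2 + 1.09×5.57 = 2201 m²/day.
Total thickness b = 22.67 m, so K_eq = Σ(K_i·b_i)/b = 97.08 m/day.

97.1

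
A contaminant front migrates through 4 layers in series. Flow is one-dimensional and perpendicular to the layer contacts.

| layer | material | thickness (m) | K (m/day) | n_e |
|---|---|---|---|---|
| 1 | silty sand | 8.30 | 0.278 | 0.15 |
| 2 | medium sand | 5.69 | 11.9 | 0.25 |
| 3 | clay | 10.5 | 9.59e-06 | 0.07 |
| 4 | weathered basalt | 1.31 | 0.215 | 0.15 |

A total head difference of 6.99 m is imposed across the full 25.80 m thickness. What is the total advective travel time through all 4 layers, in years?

With flow normal to the layers, continuity requires the same specific discharge q through every layer.
Σ(b_i/K_i) = 8.30/0.278 + 5.69/11.9 + 10.5/9.59e-06 + 1.31/0.215 = 1.095e+06 d.
q = Δh / Σ(b_i/K_i) = 6.99 / 1.095e+06 = 6.384e-06 m/day.
In each layer the seepage velocity is v_i = q/n_i, so the layer transit time is t_i = b_i·n_i / q:
  layer 1 (silty sand): t_1 = 8.30 × 0.15 / 6.384e-06 = 1.950e+05 d
  layer 2 (medium sand): t_2 = 5.69 × 0.25 / 6.384e-06 = 2.228e+05 d
  layer 3 (clay): t_3 = 10.5 × 0.07 / 6.384e-06 = 1.151e+05 d
  layer 4 (weathered basalt): t_4 = 1.31 × 0.15 / 6.384e-06 = 30780 d
Total t = Σ t_i = 5.638e+05 days = 1543 years.

1540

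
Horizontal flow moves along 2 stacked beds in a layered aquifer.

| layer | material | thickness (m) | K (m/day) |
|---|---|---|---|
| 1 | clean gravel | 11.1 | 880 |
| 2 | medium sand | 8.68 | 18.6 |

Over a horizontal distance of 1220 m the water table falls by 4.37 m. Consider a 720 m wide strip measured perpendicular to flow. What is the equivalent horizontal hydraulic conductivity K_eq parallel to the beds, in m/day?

502

Flow is parallel to layering, so each bed carries its own Darcy discharge and the transmissivities add.
Σ(K_i·b_i) = 880×11.1 + 18.6×8.68 = 9929 m²/day.
Total thickness b = 19.78 m, so K_eq = Σ(K_i·b_i)/b = 502.0 m/day.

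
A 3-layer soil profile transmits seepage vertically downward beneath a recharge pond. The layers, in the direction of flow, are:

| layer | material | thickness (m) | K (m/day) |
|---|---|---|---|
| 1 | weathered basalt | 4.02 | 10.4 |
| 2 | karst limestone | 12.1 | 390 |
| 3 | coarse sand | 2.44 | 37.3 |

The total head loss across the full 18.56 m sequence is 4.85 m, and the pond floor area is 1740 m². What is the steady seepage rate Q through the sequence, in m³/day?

Flow is perpendicular to layering, so the layers act in series and the equivalent K is the thickness-weighted harmonic mean.
Total thickness L = 4.02 + 12.1 + 2.44 = 18.56 m.
Σ(b_i/K_i) = 4.02/10.4 + 12.1/390 + 2.44/37.3 = 0.4830 d.
K_eq = L / Σ(b_i/K_i) = 18.56 / 0.4830 = 38.43 m/day.
Q = K_eq · A · (Δh/L) = 38.43 × 1740 × (4.85/18.56) = 17473 m³/day.

17500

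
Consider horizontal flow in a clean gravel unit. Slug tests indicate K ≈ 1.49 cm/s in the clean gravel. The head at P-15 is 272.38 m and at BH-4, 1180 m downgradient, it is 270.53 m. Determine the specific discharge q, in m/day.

Convert K: 1.49 cm/s × 864 = 1287 m/day.
Hydraulic gradient i = (272.38 − 270.53) / 1180 = 1.85 / 1180 = 0.001568.
Specific discharge q = K · i = 1287 × 0.001568 = 2.018 m/day.

2.02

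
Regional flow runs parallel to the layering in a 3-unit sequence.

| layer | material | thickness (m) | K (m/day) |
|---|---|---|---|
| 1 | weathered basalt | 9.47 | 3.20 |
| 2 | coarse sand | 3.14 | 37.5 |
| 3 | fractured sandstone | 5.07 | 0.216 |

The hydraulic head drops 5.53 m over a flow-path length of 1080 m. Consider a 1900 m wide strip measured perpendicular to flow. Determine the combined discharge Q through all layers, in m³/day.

Flow is parallel to layering, so each bed carries its own Darcy discharge and the transmissivities add.
Σ(K_i·b_i) = 3.20×9.47 + 37.5×3.14 + 0.216×5.07 = 149.1 m²/day.
Hydraulic gradient i = Δh / L = 5.53 / 1080 = 0.005120.
Q = Σ(K_i·b_i) · W · i = 149.1 × 1900 × 0.005120 = 1451 m³/day.

1450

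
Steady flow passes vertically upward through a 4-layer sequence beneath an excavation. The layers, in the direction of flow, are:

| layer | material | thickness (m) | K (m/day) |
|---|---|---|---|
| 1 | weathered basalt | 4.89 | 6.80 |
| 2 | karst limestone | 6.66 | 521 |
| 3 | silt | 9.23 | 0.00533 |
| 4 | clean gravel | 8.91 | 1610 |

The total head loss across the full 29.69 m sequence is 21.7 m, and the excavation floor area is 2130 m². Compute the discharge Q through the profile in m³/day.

Flow is perpendicular to layering, so the layers act in series and the equivalent K is the thickness-weighted harmonic mean.
Total thickness L = 4.89 + 6.66 + 9.23 + 8.91 = 29.69 m.
Σ(b_i/K_i) = 4.89/6.80 + 6.66/521 + 9.23/0.00533 + 8.91/1610 = 1732 d.
K_eq = L / Σ(b_i/K_i) = 29.69 / 1732 = 0.01714 m/day.
Q = K_eq · A · (Δh/L) = 0.01714 × 2130 × (21.7/29.69) = 26.68 m³/day.

26.7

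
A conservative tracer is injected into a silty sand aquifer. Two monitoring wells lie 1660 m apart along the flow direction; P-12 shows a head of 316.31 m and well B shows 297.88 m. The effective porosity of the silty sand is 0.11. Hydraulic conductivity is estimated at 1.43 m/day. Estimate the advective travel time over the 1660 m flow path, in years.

Hydraulic gradient i = (316.31 − 297.88) / 1660 = 18.43 / 1660 = 0.01110.
Darcy flux q = K · i = 1.430 × 0.01110 = 0.01588 m/day.
Seepage velocity v = q / n_e = 0.01588 / 0.11 = 0.1443 m/day.
Travel time t = L / v = 1660 / 0.1443 = 11501 days = 31.49 years.

31.5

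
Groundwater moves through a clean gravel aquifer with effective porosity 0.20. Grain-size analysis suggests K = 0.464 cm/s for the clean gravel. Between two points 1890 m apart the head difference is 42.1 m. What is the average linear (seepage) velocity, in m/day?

44.7

Convert K: 0.464 cm/s × 864 = 400.9 m/day.
Hydraulic gradient i = Δh / L = 42.1 / 1890 = 0.02228.
Darcy flux q = K · i = 400.9 × 0.02228 = 8.930 m/day.
Seepage velocity v = q / n_e = 8.930 / 0.20 = 44.65 m/day.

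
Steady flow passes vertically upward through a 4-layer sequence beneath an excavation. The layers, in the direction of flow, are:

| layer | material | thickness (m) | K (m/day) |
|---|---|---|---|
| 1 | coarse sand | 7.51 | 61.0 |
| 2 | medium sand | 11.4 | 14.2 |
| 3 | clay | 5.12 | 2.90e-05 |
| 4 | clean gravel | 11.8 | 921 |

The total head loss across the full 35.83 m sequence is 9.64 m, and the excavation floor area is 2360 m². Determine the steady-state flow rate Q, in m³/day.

0.129

Flow is perpendicular to layering, so the layers act in series and the equivalent K is the thickness-weighted harmonic mean.
Total thickness L = 7.51 + 11.4 + 5.12 + 11.8 = 35.83 m.
Σ(b_i/K_i) = 7.51/61.0 + 11.4/14.2 + 5.12/2.90e-05 + 11.8/921 = 1.766e+05 d.
K_eq = L / Σ(b_i/K_i) = 35.83 / 1.766e+05 = 0.0002029 m/day.
Q = K_eq · A · (Δh/L) = 0.0002029 × 2360 × (9.64/35.83) = 0.1289 m³/day.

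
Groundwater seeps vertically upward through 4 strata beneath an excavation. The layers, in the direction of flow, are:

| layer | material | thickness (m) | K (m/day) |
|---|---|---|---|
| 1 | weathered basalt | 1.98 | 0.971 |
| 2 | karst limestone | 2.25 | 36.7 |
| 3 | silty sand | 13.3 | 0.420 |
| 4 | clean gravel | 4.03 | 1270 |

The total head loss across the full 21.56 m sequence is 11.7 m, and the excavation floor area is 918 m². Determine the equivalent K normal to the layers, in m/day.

Flow is perpendicular to layering, so the layers act in series and the equivalent K is the thickness-weighted harmonic mean.
Total thickness L = 1.98 + 2.25 + 13.3 + 4.03 = 21.56 m.
Σ(b_i/K_i) = 1.98/0.971 + 2.25/36.7 + 13.3/0.420 + 4.03/1270 = 33.77 d.
K_eq = L / Σ(b_i/K_i) = 21.56 / 33.77 = 0.6384 m/day.

0.638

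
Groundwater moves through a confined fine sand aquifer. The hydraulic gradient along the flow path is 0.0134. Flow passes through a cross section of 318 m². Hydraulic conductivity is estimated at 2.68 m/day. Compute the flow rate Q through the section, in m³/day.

Hydraulic gradient i = 0.0134.
Darcy's law: Q = K · A · i = 2.680 × 318.0 × 0.01340 = 11.42 m³/day.

11.4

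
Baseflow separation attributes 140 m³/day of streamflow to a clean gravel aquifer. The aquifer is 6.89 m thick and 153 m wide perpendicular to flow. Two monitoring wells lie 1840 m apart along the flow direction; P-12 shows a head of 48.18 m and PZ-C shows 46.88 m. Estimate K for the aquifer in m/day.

188

Cross-sectional area A = 153 × 6.89 = 1054 m².
Hydraulic gradient i = (48.18 − 46.88) / 1840 = 1.3 / 1840 = 0.0007065.
From Q = K·A·i, K = Q / (A·i) = 140 / (1054 × 0.0007065) = 188.0 m/day.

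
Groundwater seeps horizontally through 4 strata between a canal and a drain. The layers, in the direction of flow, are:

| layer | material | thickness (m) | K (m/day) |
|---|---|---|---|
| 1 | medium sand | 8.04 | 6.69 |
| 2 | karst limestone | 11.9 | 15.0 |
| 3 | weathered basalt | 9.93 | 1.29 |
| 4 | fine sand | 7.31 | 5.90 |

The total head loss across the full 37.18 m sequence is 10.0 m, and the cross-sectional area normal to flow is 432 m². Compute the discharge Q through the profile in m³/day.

Flow is perpendicular to layering, so the layers act in series and the equivalent K is the thickness-weighted harmonic mean.
Total thickness L = 8.04 + 11.9 + 9.93 + 7.31 = 37.18 m.
Σ(b_i/K_i) = 8.04/6.69 + 11.9/15.0 + 9.93/1.29 + 7.31/5.90 = 10.93 d.
K_eq = L / Σ(b_i/K_i) = 37.18 / 10.93 = 3.401 m/day.
Q = K_eq · A · (Δh/L) = 3.401 × 432 × (10.0/37.18) = 395.2 m³/day.

395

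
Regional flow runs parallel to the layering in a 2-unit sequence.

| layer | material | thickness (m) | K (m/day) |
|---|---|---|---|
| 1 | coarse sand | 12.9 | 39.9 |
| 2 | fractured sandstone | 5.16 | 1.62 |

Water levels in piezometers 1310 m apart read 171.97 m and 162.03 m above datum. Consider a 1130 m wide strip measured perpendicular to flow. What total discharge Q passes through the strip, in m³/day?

4480

Flow is parallel to layering, so each bed carries its own Darcy discharge and the transmissivities add.
Σ(K_i·b_i) = 39.9×12.9 + 1.62×5.16 = 523.1 m²/day.
Hydraulic gradient i = (171.97 − 162.03) / 1310 = 9.94 / 1310 = 0.007588.
Q = Σ(K_i·b_i) · W · i = 523.1 × 1130 × 0.007588 = 4485 m³/day.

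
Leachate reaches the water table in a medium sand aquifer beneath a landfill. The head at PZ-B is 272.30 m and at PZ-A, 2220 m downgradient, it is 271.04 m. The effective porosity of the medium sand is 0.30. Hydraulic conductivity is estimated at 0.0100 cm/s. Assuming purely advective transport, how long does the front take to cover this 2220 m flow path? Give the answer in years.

372

Convert K: 0.0100 cm/s × 864 = 8.640 m/day.
Hydraulic gradient i = (272.30 − 271.04) / 2220 = 1.26 / 2220 = 0.0005676.
Darcy flux q = K · i = 8.640 × 0.0005676 = 0.004904 m/day.
Seepage velocity v = q / n_e = 0.004904 / 0.30 = 0.01635 m/day.
Travel time t = L / v = 2220 / 0.01635 = 1.358e+05 days = 371.8 years.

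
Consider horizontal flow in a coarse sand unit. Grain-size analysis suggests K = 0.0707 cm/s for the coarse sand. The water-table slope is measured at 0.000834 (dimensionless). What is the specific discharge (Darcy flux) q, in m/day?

Convert K: 0.0707 cm/s × 864 = 61.08 m/day.
Hydraulic gradient i = 0.000834.
Specific discharge q = K · i = 61.08 × 0.0008340 = 0.05094 m/day.

0.0509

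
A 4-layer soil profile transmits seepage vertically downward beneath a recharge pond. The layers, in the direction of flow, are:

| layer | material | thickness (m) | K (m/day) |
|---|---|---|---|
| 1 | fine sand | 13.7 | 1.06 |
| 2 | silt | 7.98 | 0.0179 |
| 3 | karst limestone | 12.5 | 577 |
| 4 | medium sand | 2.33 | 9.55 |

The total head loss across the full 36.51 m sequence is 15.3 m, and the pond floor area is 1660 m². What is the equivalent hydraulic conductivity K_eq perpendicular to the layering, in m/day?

0.0795

Flow is perpendicular to layering, so the layers act in series and the equivalent K is the thickness-weighted harmonic mean.
Total thickness L = 13.7 + 7.98 + 12.5 + 2.33 = 36.51 m.
Σ(b_i/K_i) = 13.7/1.06 + 7.98/0.0179 + 12.5/577 + 2.33/9.55 = 459.0 d.
K_eq = L / Σ(b_i/K_i) = 36.51 / 459.0 = 0.07954 m/day.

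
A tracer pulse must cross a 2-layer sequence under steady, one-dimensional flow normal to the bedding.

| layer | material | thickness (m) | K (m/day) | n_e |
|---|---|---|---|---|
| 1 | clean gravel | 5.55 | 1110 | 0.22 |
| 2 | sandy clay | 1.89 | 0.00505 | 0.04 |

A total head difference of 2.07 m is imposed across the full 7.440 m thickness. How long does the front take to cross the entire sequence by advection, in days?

With flow normal to the layers, continuity requires the same specific discharge q through every layer.
Σ(b_i/K_i) = 5.55/1110 + 1.89/0.00505 = 374.3 d.
q = Δh / Σ(b_i/K_i) = 2.07 / 374.3 = 0.005531 m/day.
In each layer the seepage velocity is v_i = q/n_i, so the layer transit time is t_i = b_i·n_i / q:
  layer 1 (clean gravel): t_1 = 5.55 × 0.22 / 0.005531 = 220.8 d
  layer 2 (sandy clay): t_2 = 1.89 × 0.04 / 0.005531 = 13.67 d
Total t = Σ t_i = 234.4 days.

234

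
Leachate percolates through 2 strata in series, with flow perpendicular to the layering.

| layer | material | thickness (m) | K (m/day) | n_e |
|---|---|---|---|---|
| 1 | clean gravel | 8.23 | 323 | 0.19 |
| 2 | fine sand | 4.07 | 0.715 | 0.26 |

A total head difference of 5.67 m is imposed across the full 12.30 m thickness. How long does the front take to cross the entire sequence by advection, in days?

2.64

With flow normal to the layers, continuity requires the same specific discharge q through every layer.
Σ(b_i/K_i) = 8.23/323 + 4.07/0.715 = 5.718 d.
q = Δh / Σ(b_i/K_i) = 5.67 / 5.718 = 0.9916 m/day.
In each layer the seepage velocity is v_i = q/n_i, so the layer transit time is t_i = b_i·n_i / q:
  layer 1 (clean gravel): t_1 = 8.23 × 0.19 / 0.9916 = 1.577 d
  layer 2 (fine sand): t_2 = 4.07 × 0.26 / 0.9916 = 1.067 d
Total t = Σ t_i = 2.644 days.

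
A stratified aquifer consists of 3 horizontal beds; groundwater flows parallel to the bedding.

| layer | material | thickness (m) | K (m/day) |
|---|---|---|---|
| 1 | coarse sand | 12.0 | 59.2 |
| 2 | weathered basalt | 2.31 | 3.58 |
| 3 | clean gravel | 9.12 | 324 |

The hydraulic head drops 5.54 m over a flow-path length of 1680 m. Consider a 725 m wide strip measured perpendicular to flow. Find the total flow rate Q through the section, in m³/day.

8780

Flow is parallel to layering, so each bed carries its own Darcy discharge and the transmissivities add.
Σ(K_i·b_i) = 59.2×12.0 + 3.58×2.31 + 324×9.12 = 3674 m²/day.
Hydraulic gradient i = Δh / L = 5.54 / 1680 = 0.003298.
Q = Σ(K_i·b_i) · W · i = 3674 × 725 × 0.003298 = 8783 m³/day.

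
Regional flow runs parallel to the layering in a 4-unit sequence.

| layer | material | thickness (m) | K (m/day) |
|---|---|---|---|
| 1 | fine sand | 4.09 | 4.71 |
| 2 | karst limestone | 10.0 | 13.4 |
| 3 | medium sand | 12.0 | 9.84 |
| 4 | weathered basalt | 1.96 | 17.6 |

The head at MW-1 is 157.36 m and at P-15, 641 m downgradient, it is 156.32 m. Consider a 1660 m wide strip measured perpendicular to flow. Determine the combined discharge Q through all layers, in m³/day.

824

Flow is parallel to layering, so each bed carries its own Darcy discharge and the transmissivities add.
Σ(K_i·b_i) = 4.71×4.09 + 13.4×10.0 + 9.84×12.0 + 17.6×1.96 = 305.8 m²/day.
Hydraulic gradient i = (157.36 − 156.32) / 641 = 1.04 / 641 = 0.001622.
Q = Σ(K_i·b_i) · W · i = 305.8 × 1660 × 0.001622 = 823.7 m³/day.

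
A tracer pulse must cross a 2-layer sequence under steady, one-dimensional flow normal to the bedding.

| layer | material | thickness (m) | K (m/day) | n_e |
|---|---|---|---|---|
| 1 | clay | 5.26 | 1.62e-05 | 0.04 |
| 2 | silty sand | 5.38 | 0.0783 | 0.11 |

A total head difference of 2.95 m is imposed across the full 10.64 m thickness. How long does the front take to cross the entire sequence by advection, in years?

With flow normal to the layers, continuity requires the same specific discharge q through every layer.
Σ(b_i/K_i) = 5.26/1.62e-05 + 5.38/0.0783 = 3.248e+05 d.
q = Δh / Σ(b_i/K_i) = 2.95 / 3.248e+05 = 9.084e-06 m/day.
In each layer the seepage velocity is v_i = q/n_i, so the layer transit time is t_i = b_i·n_i / q:
  layer 1 (clay): t_1 = 5.26 × 0.04 / 9.084e-06 = 23163 d
  layer 2 (silty sand): t_2 = 5.38 × 0.11 / 9.084e-06 = 65150 d
Total t = Σ t_i = 88313 days = 241.8 years.

242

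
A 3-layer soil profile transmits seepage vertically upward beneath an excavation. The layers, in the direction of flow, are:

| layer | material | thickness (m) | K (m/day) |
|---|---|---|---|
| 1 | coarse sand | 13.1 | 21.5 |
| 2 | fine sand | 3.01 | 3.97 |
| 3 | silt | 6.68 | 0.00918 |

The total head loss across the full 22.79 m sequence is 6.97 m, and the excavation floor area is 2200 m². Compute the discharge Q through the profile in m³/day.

Flow is perpendicular to layering, so the layers act in series and the equivalent K is the thickness-weighted harmonic mean.
Total thickness L = 13.1 + 3.01 + 6.68 = 22.79 m.
Σ(b_i/K_i) = 13.1/21.5 + 3.01/3.97 + 6.68/0.00918 = 729.0 d.
K_eq = L / Σ(b_i/K_i) = 22.79 / 729.0 = 0.03126 m/day.
Q = K_eq · A · (Δh/L) = 0.03126 × 2200 × (6.97/22.79) = 21.03 m³/day.

21.0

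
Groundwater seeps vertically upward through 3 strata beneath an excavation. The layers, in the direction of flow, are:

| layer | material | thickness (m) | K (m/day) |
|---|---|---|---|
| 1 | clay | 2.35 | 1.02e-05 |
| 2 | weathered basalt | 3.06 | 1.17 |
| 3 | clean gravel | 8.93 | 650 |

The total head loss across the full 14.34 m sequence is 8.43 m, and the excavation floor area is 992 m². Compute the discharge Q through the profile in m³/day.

0.0363

Flow is perpendicular to layering, so the layers act in series and the equivalent K is the thickness-weighted harmonic mean.
Total thickness L = 2.35 + 3.06 + 8.93 = 14.34 m.
Σ(b_i/K_i) = 2.35/1.02e-05 + 3.06/1.17 + 8.93/650 = 2.304e+05 d.
K_eq = L / Σ(b_i/K_i) = 14.34 / 2.304e+05 = 6.224e-05 m/day.
Q = K_eq · A · (Δh/L) = 6.224e-05 × 992 × (8.43/14.34) = 0.03630 m³/day.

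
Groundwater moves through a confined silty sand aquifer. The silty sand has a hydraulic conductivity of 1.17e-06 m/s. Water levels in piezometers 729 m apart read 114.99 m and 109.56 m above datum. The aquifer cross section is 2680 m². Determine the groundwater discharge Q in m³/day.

2.02

Convert K: 1.17e-06 m/s × 86400 = 0.1011 m/day.
Hydraulic gradient i = (114.99 − 109.56) / 729 = 5.43 / 729 = 0.007449.
Darcy's law: Q = K · A · i = 0.1011 × 2680 × 0.007449 = 2.018 m³/day.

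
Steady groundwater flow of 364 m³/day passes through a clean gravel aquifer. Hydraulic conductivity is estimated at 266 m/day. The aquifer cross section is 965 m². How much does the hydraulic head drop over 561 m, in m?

From Q = K·A·i, i = Q / (K·A) = 364 / (266.0 × 965.0) = 0.001418.
Head loss Δh = i · L = 0.001418 × 561 = 0.7955 m.

0.796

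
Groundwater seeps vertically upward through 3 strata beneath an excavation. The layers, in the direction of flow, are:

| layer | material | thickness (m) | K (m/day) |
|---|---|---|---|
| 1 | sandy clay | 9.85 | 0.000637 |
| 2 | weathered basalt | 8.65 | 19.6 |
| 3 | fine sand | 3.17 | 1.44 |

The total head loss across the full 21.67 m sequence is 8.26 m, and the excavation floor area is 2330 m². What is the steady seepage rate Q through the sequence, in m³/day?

1.24

Flow is perpendicular to layering, so the layers act in series and the equivalent K is the thickness-weighted harmonic mean.
Total thickness L = 9.85 + 8.65 + 3.17 = 21.67 m.
Σ(b_i/K_i) = 9.85/0.000637 + 8.65/19.6 + 3.17/1.44 = 15466 d.
K_eq = L / Σ(b_i/K_i) = 21.67 / 15466 = 0.001401 m/day.
Q = K_eq · A · (Δh/L) = 0.001401 × 2330 × (8.26/21.67) = 1.244 m³/day.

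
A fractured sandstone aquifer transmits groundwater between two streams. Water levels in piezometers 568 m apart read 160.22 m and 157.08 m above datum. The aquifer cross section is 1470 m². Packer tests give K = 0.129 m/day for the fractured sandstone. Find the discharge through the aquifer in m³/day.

Hydraulic gradient i = (160.22 − 157.08) / 568 = 3.14 / 568 = 0.005528.
Darcy's law: Q = K · A · i = 0.1290 × 1470 × 0.005528 = 1.048 m³/day.

1.05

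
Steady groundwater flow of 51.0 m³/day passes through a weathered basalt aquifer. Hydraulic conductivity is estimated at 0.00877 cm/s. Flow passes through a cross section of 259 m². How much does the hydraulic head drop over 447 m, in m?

11.6

Convert K: 0.00877 cm/s × 864 = 7.577 m/day.
From Q = K·A·i, i = Q / (K·A) = 51.0 / (7.577 × 259.0) = 0.02599.
Head loss Δh = i · L = 0.02599 × 447 = 11.62 m.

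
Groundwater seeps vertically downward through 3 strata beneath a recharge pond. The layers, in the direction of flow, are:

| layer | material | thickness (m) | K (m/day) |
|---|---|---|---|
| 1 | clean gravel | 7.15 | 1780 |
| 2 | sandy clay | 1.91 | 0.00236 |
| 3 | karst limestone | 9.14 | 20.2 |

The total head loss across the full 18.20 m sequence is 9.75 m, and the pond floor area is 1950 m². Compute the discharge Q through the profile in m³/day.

Flow is perpendicular to layering, so the layers act in series and the equivalent K is the thickness-weighted harmonic mean.
Total thickness L = 7.15 + 1.91 + 9.14 = 18.20 m.
Σ(b_i/K_i) = 7.15/1780 + 1.91/0.00236 + 9.14/20.2 = 809.8 d.
K_eq = L / Σ(b_i/K_i) = 18.20 / 809.8 = 0.02248 m/day.
Q = K_eq · A · (Δh/L) = 0.02248 × 1950 × (9.75/18.20) = 23.48 m³/day.

23.5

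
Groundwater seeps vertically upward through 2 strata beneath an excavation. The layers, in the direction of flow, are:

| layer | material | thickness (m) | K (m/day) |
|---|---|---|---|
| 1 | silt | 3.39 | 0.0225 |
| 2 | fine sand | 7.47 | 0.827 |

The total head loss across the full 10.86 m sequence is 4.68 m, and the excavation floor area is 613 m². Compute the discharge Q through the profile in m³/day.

Flow is perpendicular to layering, so the layers act in series and the equivalent K is the thickness-weighted harmonic mean.
Total thickness L = 3.39 + 7.47 = 10.86 m.
Σ(b_i/K_i) = 3.39/0.0225 + 7.47/0.827 = 159.7 d.
K_eq = L / Σ(b_i/K_i) = 10.86 / 159.7 = 0.06800 m/day.
Q = K_eq · A · (Δh/L) = 0.06800 × 613 × (4.68/10.86) = 17.96 m³/day.

18.0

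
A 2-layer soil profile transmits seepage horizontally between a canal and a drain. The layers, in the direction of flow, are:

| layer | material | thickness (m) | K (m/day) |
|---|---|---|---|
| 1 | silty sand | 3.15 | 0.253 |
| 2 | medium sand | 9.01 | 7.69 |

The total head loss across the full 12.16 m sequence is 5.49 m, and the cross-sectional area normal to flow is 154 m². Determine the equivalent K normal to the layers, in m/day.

Flow is perpendicular to layering, so the layers act in series and the equivalent K is the thickness-weighted harmonic mean.
Total thickness L = 3.15 + 9.01 = 12.16 m.
Σ(b_i/K_i) = 3.15/0.253 + 9.01/7.69 = 13.62 d.
K_eq = L / Σ(b_i/K_i) = 12.16 / 13.62 = 0.8927 m/day.

0.893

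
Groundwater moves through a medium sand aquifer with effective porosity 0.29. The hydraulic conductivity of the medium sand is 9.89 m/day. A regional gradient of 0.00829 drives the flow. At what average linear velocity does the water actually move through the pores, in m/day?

Hydraulic gradient i = 0.00829.
Darcy flux q = K · i = 9.890 × 0.008290 = 0.08199 m/day.
Seepage velocity v = q / n_e = 0.08199 / 0.29 = 0.2827 m/day.

0.283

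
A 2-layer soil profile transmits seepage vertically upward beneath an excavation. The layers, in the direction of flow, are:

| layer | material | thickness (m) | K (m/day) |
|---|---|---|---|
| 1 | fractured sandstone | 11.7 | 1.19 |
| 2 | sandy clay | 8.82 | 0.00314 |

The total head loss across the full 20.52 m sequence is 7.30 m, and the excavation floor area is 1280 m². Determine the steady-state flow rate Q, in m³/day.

3.31

Flow is perpendicular to layering, so the layers act in series and the equivalent K is the thickness-weighted harmonic mean.
Total thickness L = 11.7 + 8.82 = 20.52 m.
Σ(b_i/K_i) = 11.7/1.19 + 8.82/0.00314 = 2819 d.
K_eq = L / Σ(b_i/K_i) = 20.52 / 2819 = 0.007280 m/day.
Q = K_eq · A · (Δh/L) = 0.007280 × 1280 × (7.30/20.52) = 3.315 m³/day.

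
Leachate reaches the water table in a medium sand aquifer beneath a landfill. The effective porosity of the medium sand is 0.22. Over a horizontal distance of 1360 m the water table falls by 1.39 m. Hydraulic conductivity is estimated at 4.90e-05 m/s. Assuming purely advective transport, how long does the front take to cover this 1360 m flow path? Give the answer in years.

189

Convert K: 4.90e-05 m/s × 86400 = 4.234 m/day.
Hydraulic gradient i = Δh / L = 1.39 / 1360 = 0.001022.
Darcy flux q = K · i = 4.234 × 0.001022 = 0.004327 m/day.
Seepage velocity v = q / n_e = 0.004327 / 0.22 = 0.01967 m/day.
Travel time t = L / v = 1360 / 0.01967 = 69147 days = 189.3 years.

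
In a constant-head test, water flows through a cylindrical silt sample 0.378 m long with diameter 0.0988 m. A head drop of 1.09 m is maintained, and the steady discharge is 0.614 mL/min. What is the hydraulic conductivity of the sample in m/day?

0.0400

Cross-sectional area A = π·(d/2)² = π × (0.0988/2)² = 0.007667 m².
Convert discharge: 0.614 mL/min = 1.023e-08 m³/s.
Darcy's law rearranged: K = Q·L / (A·Δh) = 1.023e-08 × 0.378 / (0.007667 × 1.09) = 4.629e-07 m/s = 0.03999 m/day.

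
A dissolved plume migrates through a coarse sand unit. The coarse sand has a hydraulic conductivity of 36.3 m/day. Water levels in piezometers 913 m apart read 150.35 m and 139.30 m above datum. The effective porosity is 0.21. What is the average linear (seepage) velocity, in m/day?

2.09

Hydraulic gradient i = (150.35 − 139.30) / 913 = 11.05 / 913 = 0.01210.
Darcy flux q = K · i = 36.30 × 0.01210 = 0.4393 m/day.
Seepage velocity v = q / n_e = 0.4393 / 0.21 = 2.092 m/day.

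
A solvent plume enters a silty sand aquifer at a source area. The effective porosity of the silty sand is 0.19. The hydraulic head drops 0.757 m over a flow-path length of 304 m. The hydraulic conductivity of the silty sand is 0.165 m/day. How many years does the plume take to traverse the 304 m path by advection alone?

385

Hydraulic gradient i = Δh / L = 0.757 / 304 = 0.002490.
Darcy flux q = K · i = 0.1650 × 0.002490 = 0.0004109 m/day.
Seepage velocity v = q / n_e = 0.0004109 / 0.19 = 0.002162 m/day.
Travel time t = L / v = 304 / 0.002162 = 1.406e+05 days = 384.9 years.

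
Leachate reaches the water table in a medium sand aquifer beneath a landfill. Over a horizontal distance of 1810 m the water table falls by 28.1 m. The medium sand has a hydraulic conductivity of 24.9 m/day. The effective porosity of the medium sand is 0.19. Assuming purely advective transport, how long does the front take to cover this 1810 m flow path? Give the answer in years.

2.44

Hydraulic gradient i = Δh / L = 28.1 / 1810 = 0.01552.
Darcy flux q = K · i = 24.90 × 0.01552 = 0.3866 m/day.
Seepage velocity v = q / n_e = 0.3866 / 0.19 = 2.035 m/day.
Travel time t = L / v = 1810 / 2.035 = 889.6 days = 2.436 years.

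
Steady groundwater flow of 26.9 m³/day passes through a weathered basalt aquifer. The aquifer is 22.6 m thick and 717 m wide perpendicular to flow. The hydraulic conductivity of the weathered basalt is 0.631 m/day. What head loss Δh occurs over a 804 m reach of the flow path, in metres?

2.12

Cross-sectional area A = 717 × 22.6 = 16204 m².
From Q = K·A·i, i = Q / (K·A) = 26.9 / (0.6310 × 16204) = 0.002631.
Head loss Δh = i · L = 0.002631 × 804 = 2.115 m.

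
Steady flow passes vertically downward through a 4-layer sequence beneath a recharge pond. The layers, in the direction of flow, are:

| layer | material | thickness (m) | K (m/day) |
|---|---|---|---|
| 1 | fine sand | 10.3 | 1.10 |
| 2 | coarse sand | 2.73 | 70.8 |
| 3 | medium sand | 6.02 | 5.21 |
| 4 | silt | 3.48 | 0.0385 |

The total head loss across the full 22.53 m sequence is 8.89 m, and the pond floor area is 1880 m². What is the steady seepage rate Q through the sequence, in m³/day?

166

Flow is perpendicular to layering, so the layers act in series and the equivalent K is the thickness-weighted harmonic mean.
Total thickness L = 10.3 + 2.73 + 6.02 + 3.48 = 22.53 m.
Σ(b_i/K_i) = 10.3/1.10 + 2.73/70.8 + 6.02/5.21 + 3.48/0.0385 = 100.9 d.
K_eq = L / Σ(b_i/K_i) = 22.53 / 100.9 = 0.2232 m/day.
Q = K_eq · A · (Δh/L) = 0.2232 × 1880 × (8.89/22.53) = 165.6 m³/day.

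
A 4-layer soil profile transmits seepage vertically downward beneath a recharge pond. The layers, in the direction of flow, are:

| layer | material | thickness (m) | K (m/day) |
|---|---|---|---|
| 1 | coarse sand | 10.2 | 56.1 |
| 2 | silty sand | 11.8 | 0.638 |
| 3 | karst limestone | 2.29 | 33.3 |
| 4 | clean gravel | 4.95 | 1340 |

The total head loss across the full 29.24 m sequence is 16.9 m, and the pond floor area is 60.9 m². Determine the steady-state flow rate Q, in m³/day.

54.9

Flow is perpendicular to layering, so the layers act in series and the equivalent K is the thickness-weighted harmonic mean.
Total thickness L = 10.2 + 11.8 + 2.29 + 4.95 = 29.24 m.
Σ(b_i/K_i) = 10.2/56.1 + 11.8/0.638 + 2.29/33.3 + 4.95/1340 = 18.75 d.
K_eq = L / Σ(b_i/K_i) = 29.24 / 18.75 = 1.560 m/day.
Q = K_eq · A · (Δh/L) = 1.560 × 60.9 × (16.9/29.24) = 54.89 m³/day.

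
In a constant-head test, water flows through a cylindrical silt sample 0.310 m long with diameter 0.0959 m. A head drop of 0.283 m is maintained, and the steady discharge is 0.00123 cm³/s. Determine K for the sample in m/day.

Cross-sectional area A = π·(d/2)² = π × (0.0959/2)² = 0.007223 m².
Convert discharge: 0.00123 cm³/s = 1.230e-09 m³/s.
Darcy's law rearranged: K = Q·L / (A·Δh) = 1.230e-09 × 0.310 / (0.007223 × 0.283) = 1.865e-07 m/s = 0.01612 m/day.

0.0161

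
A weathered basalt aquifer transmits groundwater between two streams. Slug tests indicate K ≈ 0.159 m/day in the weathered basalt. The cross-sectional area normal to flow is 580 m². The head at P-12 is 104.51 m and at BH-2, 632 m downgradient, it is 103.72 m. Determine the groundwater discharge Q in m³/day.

0.115

Hydraulic gradient i = (104.51 − 103.72) / 632 = 0.79 / 632 = 0.001250.
Darcy's law: Q = K · A · i = 0.1590 × 580.0 × 0.001250 = 0.1153 m³/day.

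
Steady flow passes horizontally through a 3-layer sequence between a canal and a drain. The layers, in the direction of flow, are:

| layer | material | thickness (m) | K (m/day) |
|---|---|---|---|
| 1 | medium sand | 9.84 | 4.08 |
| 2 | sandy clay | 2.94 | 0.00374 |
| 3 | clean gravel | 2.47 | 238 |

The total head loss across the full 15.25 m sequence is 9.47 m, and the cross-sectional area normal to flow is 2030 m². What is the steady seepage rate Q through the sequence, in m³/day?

24.4

Flow is perpendicular to layering, so the layers act in series and the equivalent K is the thickness-weighted harmonic mean.
Total thickness L = 9.84 + 2.94 + 2.47 = 15.25 m.
Σ(b_i/K_i) = 9.84/4.08 + 2.94/0.00374 + 2.47/238 = 788.5 d.
K_eq = L / Σ(b_i/K_i) = 15.25 / 788.5 = 0.01934 m/day.
Q = K_eq · A · (Δh/L) = 0.01934 × 2030 × (9.47/15.25) = 24.38 m³/day.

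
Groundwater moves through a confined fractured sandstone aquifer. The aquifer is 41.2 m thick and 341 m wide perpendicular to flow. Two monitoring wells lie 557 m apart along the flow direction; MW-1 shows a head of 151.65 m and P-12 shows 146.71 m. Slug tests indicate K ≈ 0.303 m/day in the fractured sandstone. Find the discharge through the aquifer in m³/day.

37.8

Cross-sectional area A = 341 × 41.2 = 14049 m².
Hydraulic gradient i = (151.65 − 146.71) / 557 = 4.94 / 557 = 0.008869.
Darcy's law: Q = K · A · i = 0.3030 × 14049 × 0.008869 = 37.75 m³/day.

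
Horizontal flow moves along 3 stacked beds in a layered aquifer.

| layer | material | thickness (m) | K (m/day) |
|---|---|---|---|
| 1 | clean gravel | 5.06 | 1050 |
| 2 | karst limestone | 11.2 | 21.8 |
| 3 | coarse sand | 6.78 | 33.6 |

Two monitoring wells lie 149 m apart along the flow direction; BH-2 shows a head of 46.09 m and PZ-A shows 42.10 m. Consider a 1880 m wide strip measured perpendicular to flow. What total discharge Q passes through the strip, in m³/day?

291000

Flow is parallel to layering, so each bed carries its own Darcy discharge and the transmissivities add.
Σ(K_i·b_i) = 1050×5.06 + 21.8×11.2 + 33.6×6.78 = 5785 m²/day.
Hydraulic gradient i = (46.09 − 42.10) / 149 = 3.99 / 149 = 0.02678.
Q = Σ(K_i·b_i) · W · i = 5785 × 1880 × 0.02678 = 2.912e+05 m³/day.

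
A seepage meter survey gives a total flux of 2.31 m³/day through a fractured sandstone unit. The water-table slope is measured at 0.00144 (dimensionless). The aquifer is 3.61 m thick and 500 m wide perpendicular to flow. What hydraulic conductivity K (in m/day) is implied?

0.889

Cross-sectional area A = 500 × 3.61 = 1805 m².
Hydraulic gradient i = 0.00144.
From Q = K·A·i, K = Q / (A·i) = 2.31 / (1805 × 0.001440) = 0.8887 m/day.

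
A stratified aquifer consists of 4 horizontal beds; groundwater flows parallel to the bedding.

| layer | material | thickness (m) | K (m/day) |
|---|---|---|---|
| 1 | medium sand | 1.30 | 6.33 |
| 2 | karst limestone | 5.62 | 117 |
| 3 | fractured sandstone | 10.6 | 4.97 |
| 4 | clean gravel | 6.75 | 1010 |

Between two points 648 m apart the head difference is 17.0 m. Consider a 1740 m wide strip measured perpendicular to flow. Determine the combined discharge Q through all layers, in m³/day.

Flow is parallel to layering, so each bed carries its own Darcy discharge and the transmissivities add.
Σ(K_i·b_i) = 6.33×1.30 + 117×5.62 + 4.97×10.6 + 1010×6.75 = 7536 m²/day.
Hydraulic gradient i = Δh / L = 17.0 / 648 = 0.02623.
Q = Σ(K_i·b_i) · W · i = 7536 × 1740 × 0.02623 = 3.440e+05 m³/day.

344000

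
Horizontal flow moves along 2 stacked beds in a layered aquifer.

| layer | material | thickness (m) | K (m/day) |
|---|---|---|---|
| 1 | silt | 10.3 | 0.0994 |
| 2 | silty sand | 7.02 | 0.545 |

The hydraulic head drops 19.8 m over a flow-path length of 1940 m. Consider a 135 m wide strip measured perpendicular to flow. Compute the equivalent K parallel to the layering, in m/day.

0.280

Flow is parallel to layering, so each bed carries its own Darcy discharge and the transmissivities add.
Σ(K_i·b_i) = 0.0994×10.3 + 0.545×7.02 = 4.850 m²/day.
Total thickness b = 17.32 m, so K_eq = Σ(K_i·b_i)/b = 0.2800 m/day.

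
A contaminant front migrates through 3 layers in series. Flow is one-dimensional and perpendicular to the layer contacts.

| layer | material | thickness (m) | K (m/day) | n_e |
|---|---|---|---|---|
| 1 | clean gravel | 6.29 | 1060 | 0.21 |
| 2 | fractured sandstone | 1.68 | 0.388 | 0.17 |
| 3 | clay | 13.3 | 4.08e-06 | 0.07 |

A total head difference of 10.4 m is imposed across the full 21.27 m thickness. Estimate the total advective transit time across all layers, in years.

With flow normal to the layers, continuity requires the same specific discharge q through every layer.
Σ(b_i/K_i) = 6.29/1060 + 1.68/0.388 + 13.3/4.08e-06 = 3.260e+06 d.
q = Δh / Σ(b_i/K_i) = 10.4 / 3.260e+06 = 3.190e-06 m/day.
In each layer the seepage velocity is v_i = q/n_i, so the layer transit time is t_i = b_i·n_i / q:
  layer 1 (clean gravel): t_1 = 6.29 × 0.21 / 3.190e-06 = 4.140e+05 d
  layer 2 (fractured sandstone): t_2 = 1.68 × 0.17 / 3.190e-06 = 89519 d
  layer 3 (clay): t_3 = 13.3 × 0.07 / 3.190e-06 = 2.918e+05 d
Total t = Σ t_i = 7.954e+05 days = 2178 years.

2180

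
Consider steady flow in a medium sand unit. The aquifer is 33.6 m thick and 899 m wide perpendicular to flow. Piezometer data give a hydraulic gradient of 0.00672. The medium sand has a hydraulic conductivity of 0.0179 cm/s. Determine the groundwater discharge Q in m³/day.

3140

Convert K: 0.0179 cm/s × 864 = 15.47 m/day.
Cross-sectional area A = 899 × 33.6 = 30206 m².
Hydraulic gradient i = 0.00672.
Darcy's law: Q = K · A · i = 15.47 × 30206 × 0.006720 = 3139 m³/day.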